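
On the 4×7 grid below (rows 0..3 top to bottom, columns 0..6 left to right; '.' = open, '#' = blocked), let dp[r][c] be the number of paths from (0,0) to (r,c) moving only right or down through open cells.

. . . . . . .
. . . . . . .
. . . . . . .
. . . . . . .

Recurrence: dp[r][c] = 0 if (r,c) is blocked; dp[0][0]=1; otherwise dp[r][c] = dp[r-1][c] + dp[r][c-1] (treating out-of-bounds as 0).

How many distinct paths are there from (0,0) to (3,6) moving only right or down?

84

r\c   0   1   2   3   4   5   6
  0   1   1   1   1   1   1   1
  1   1   2   3   4   5   6   7
  2   1   3   6  10  15  21  28
  3   1   4  10  20  35  56  84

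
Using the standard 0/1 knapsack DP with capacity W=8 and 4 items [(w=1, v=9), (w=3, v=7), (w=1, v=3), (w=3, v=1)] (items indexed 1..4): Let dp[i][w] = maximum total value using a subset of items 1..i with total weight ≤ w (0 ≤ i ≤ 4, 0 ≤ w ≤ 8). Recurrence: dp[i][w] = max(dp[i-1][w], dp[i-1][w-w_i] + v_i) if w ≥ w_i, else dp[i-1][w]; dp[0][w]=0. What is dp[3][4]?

i\w   0   1   2   3   4   5   6   7   8
  0   0   0   0   0   0   0   0   0   0
  1   0   9   9   9   9   9   9   9   9
  2   0   9   9   9  16  16  16  16  16
  3   0   9  12  12  16  19  19  19  19
  4   0   9  12  12  16  19  19  19  20

16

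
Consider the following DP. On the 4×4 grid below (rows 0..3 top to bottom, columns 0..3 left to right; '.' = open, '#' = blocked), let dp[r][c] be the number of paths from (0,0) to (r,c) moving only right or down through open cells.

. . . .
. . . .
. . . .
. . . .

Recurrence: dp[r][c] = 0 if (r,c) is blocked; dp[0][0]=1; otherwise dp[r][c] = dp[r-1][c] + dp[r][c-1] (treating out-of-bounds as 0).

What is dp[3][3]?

20

r\c   0   1   2   3
  0   1   1   1   1
  1   1   2   3   4
  2   1   3   6  10
  3   1   4  10  20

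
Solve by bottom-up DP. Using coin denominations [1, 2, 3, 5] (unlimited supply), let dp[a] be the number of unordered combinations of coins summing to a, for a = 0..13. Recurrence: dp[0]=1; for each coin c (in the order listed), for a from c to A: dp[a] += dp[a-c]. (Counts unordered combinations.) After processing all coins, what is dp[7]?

10

after  coin     0     1     2     3     4     5     6     7     8     9    10    11    12    13
          1     1     1     1     1     1     1     1     1     1     1     1     1     1     1
          2     1     1     2     2     3     3     4     4     5     5     6     6     7     7
          3     1     1     2     3     4     5     7     8    10    12    14    16    19    21
          5     1     1     2     3     4     6     8    10    13    16    20    24    29    34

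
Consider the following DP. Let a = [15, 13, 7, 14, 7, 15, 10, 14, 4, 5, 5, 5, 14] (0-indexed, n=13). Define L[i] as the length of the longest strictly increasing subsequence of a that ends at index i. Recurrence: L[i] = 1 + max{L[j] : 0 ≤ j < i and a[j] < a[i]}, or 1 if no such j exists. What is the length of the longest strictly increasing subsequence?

3

   i    0    1    2    3    4    5    6    7    8    9   10   11   12
a[i]   15   13    7   14    7   15   10   14    4    5    5    5   14
L[i]    1    1    1    2    1    3    2    3    1    2    2    2    3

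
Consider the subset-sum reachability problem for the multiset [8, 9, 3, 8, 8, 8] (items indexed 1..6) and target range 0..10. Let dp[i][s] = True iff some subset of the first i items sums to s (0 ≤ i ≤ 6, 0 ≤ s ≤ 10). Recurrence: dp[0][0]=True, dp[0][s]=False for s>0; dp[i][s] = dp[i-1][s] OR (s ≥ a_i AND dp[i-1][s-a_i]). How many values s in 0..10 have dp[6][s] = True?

4

i\s   0   1   2   3   4   5   6   7   8   9  10
  0   T   F   F   F   F   F   F   F   F   F   F
  1   T   F   F   F   F   F   F   F   T   F   F
  2   T   F   F   F   F   F   F   F   T   T   F
  3   T   F   F   T   F   F   F   F   T   T   F
  4   T   F   F   T   F   F   F   F   T   T   F
  5   T   F   F   T   F   F   F   F   T   T   F
  6   T   F   F   T   F   F   F   F   T   T   F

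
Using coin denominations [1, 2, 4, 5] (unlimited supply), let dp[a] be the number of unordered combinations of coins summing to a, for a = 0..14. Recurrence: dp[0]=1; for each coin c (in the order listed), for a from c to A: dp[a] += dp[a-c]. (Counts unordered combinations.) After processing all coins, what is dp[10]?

17

after  coin     0     1     2     3     4     5     6     7     8     9    10    11    12    13    14
          1     1     1     1     1     1     1     1     1     1     1     1     1     1     1     1
          2     1     1     2     2     3     3     4     4     5     5     6     6     7     7     8
          4     1     1     2     2     4     4     6     6     9     9    12    12    16    16    20
          5     1     1     2     2     4     5     7     8    11    13    17    19    24    27    33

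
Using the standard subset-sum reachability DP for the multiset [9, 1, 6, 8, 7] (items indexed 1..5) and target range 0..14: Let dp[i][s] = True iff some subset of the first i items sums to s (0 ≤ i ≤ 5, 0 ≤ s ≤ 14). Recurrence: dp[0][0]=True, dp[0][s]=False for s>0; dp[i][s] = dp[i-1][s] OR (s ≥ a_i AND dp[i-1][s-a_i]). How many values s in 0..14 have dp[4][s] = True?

8

i\s   0   1   2   3   4   5   6   7   8   9  10  11  12  13  14
  0   T   F   F   F   F   F   F   F   F   F   F   F   F   F   F
  1   T   F   F   F   F   F   F   F   F   T   F   F   F   F   F
  2   T   T   F   F   F   F   F   F   F   T   T   F   F   F   F
  3   T   T   F   F   F   F   T   T   F   T   T   F   F   F   F
  4   T   T   F   F   F   F   T   T   T   T   T   F   F   F   T
  5   T   T   F   F   F   F   T   T   T   T   T   F   F   T   T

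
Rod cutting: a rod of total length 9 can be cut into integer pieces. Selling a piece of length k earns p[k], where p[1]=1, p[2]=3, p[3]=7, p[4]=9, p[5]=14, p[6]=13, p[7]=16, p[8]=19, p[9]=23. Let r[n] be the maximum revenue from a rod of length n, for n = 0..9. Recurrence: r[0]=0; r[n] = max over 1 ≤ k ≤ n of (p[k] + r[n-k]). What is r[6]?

15

   n    0    1    2    3    4    5    6    7    8    9
r[n]    0    1    3    7    9   14   15   17   21   23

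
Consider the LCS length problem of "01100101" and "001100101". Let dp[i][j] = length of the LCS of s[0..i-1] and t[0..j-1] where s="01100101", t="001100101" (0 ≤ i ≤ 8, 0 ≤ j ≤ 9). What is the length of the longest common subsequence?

8

   ''  0  0  1  1  0  0  1  0  1
''  0  0  0  0  0  0  0  0  0  0
 0  0  1  1  1  1  1  1  1  1  1
 1  0  1  1  2  2  2  2  2  2  2
 1  0  1  1  2  3  3  3  3  3  3
 0  0  1  2  2  3  4  4  4  4  4
 0  0  1  2  2  3  4  5  5  5  5
 1  0  1  2  3  3  4  5  6  6  6
 0  0  1  2  3  3  4  5  6  7  7
 1  0  1  2  3  4  4  5  6  7  8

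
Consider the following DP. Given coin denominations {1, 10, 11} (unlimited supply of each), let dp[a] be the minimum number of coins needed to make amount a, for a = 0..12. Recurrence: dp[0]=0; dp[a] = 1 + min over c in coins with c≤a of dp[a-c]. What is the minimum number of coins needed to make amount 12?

 a  0  1  2  3  4  5  6  7  8  9 10 11 12
dp  0  1  2  3  4  5  6  7  8  9  1  1  2

2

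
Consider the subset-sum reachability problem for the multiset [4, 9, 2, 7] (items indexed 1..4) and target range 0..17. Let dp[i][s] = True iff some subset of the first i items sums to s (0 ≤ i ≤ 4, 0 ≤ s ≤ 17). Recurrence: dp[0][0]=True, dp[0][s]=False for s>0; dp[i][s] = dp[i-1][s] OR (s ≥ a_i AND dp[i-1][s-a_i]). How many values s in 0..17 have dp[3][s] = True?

8

i\s   0   1   2   3   4   5   6   7   8   9  10  11  12  13  14  15  16  17
  0   T   F   F   F   F   F   F   F   F   F   F   F   F   F   F   F   F   F
  1   T   F   F   F   T   F   F   F   F   F   F   F   F   F   F   F   F   F
  2   T   F   F   F   T   F   F   F   F   T   F   F   F   T   F   F   F   F
  3   T   F   T   F   T   F   T   F   F   T   F   T   F   T   F   T   F   F
  4   T   F   T   F   T   F   T   T   F   T   F   T   F   T   F   T   T   F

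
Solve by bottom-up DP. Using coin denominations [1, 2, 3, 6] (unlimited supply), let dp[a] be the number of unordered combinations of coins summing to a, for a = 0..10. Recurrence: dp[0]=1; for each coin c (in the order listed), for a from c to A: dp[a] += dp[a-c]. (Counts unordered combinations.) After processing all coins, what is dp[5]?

after  coin     0     1     2     3     4     5     6     7     8     9    10
          1     1     1     1     1     1     1     1     1     1     1     1
          2     1     1     2     2     3     3     4     4     5     5     6
          3     1     1     2     3     4     5     7     8    10    12    14
          6     1     1     2     3     4     5     8     9    12    15    18

5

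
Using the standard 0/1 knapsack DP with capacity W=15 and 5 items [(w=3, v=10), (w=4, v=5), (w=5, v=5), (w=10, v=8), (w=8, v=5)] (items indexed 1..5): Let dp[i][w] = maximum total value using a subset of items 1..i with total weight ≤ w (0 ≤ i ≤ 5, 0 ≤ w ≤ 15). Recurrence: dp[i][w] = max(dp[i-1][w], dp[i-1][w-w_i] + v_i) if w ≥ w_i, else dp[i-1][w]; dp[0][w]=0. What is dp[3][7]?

i\w   0   1   2   3   4   5   6   7   8   9  10  11  12  13  14  15
  0   0   0   0   0   0   0   0   0   0   0   0   0   0   0   0   0
  1   0   0   0  10  10  10  10  10  10  10  10  10  10  10  10  10
  2   0   0   0  10  10  10  10  15  15  15  15  15  15  15  15  15
  3   0   0   0  10  10  10  10  15  15  15  15  15  20  20  20  20
  4   0   0   0  10  10  10  10  15  15  15  15  15  20  20  20  20
  5   0   0   0  10  10  10  10  15  15  15  15  15  20  20  20  20

15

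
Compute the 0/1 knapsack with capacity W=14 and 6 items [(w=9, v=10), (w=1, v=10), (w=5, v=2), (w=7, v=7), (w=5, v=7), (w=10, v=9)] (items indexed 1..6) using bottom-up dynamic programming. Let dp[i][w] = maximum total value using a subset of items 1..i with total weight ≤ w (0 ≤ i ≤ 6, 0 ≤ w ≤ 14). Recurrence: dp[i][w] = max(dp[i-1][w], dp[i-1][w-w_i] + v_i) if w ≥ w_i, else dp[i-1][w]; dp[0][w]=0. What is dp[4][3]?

10

i\w   0   1   2   3   4   5   6   7   8   9  10  11  12  13  14
  0   0   0   0   0   0   0   0   0   0   0   0   0   0   0   0
  1   0   0   0   0   0   0   0   0   0  10  10  10  10  10  10
  2   0  10  10  10  10  10  10  10  10  10  20  20  20  20  20
  3   0  10  10  10  10  10  12  12  12  12  20  20  20  20  20
  4   0  10  10  10  10  10  12  12  17  17  20  20  20  20  20
  5   0  10  10  10  10  10  17  17  17  17  20  20  20  24  24
  6   0  10  10  10  10  10  17  17  17  17  20  20  20  24  24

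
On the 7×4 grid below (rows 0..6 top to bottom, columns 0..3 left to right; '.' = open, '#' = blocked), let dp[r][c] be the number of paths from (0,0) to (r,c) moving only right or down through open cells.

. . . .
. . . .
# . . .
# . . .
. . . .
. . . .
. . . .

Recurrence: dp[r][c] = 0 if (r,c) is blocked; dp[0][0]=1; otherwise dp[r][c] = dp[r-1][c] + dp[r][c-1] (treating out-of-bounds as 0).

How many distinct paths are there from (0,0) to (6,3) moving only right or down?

49

r\c   0   1   2   3
  0   1   1   1   1
  1   1   2   3   4
  2   0   2   5   9
  3   0   2   7  16
  4   0   2   9  25
  5   0   2  11  36
  6   0   2  13  49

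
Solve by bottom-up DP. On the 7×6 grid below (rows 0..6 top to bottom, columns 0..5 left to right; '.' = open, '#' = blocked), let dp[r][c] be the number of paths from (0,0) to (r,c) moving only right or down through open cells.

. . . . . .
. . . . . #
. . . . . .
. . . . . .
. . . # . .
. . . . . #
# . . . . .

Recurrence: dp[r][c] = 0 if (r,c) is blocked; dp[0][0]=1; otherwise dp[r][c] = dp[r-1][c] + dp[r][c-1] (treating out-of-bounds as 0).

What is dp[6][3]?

48

r\c   0   1   2   3   4   5
  0   1   1   1   1   1   1
  1   1   2   3   4   5   0
  2   1   3   6  10  15  15
  3   1   4  10  20  35  50
  4   1   5  15   0  35  85
  5   1   6  21  21  56   0
  6   0   6  27  48 104 104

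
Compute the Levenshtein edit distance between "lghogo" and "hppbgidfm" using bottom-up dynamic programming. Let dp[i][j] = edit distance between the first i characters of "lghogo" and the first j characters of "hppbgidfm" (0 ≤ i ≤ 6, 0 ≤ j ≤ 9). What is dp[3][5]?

5

   ''  h  p  p  b  g  i  d  f  m
''  0  1  2  3  4  5  6  7  8  9
 l  1  1  2  3  4  5  6  7  8  9
 g  2  2  2  3  4  4  5  6  7  8
 h  3  2  3  3  4  5  5  6  7  8
 o  4  3  3  4  4  5  6  6  7  8
 g  5  4  4  4  5  4  5  6  7  8
 o  6  5  5  5  5  5  5  6  7  8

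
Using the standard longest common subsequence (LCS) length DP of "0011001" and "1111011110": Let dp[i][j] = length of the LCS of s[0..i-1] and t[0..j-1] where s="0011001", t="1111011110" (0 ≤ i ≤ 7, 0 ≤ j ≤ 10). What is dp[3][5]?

   ''  1  1  1  1  0  1  1  1  1  0
''  0  0  0  0  0  0  0  0  0  0  0
 0  0  0  0  0  0  1  1  1  1  1  1
 0  0  0  0  0  0  1  1  1  1  1  2
 1  0  1  1  1  1  1  2  2  2  2  2
 1  0  1  2  2  2  2  2  3  3  3  3
 0  0  1  2  2  2  3  3  3  3  3  4
 0  0  1  2  2  2  3  3  3  3  3  4
 1  0  1  2  3  3  3  4  4  4  4  4

1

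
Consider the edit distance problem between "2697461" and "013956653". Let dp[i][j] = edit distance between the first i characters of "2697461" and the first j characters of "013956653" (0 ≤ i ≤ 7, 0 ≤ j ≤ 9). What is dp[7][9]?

7

   ''  0  1  3  9  5  6  6  5  3
''  0  1  2  3  4  5  6  7  8  9
 2  1  1  2  3  4  5  6  7  8  9
 6  2  2  2  3  4  5  5  6  7  8
 9  3  3  3  3  3  4  5  6  7  8
 7  4  4  4  4  4  4  5  6  7  8
 4  5  5  5  5  5  5  5  6  7  8
 6  6  6  6  6  6  6  5  5  6  7
 1  7  7  6  7  7  7  6  6  6  7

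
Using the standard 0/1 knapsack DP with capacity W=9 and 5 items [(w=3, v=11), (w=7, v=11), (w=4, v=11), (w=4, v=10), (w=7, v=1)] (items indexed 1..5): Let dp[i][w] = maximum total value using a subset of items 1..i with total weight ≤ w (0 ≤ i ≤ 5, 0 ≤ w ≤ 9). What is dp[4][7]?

i\w   0   1   2   3   4   5   6   7   8   9
  0   0   0   0   0   0   0   0   0   0   0
  1   0   0   0  11  11  11  11  11  11  11
  2   0   0   0  11  11  11  11  11  11  11
  3   0   0   0  11  11  11  11  22  22  22
  4   0   0   0  11  11  11  11  22  22  22
  5   0   0   0  11  11  11  11  22  22  22

22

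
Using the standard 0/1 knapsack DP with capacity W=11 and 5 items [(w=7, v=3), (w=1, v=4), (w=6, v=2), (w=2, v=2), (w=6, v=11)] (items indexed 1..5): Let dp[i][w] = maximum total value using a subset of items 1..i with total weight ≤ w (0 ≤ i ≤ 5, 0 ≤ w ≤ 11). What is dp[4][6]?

i\w   0   1   2   3   4   5   6   7   8   9  10  11
  0   0   0   0   0   0   0   0   0   0   0   0   0
  1   0   0   0   0   0   0   0   3   3   3   3   3
  2   0   4   4   4   4   4   4   4   7   7   7   7
  3   0   4   4   4   4   4   4   6   7   7   7   7
  4   0   4   4   6   6   6   6   6   7   8   9   9
  5   0   4   4   6   6   6  11  15  15  17  17  17

6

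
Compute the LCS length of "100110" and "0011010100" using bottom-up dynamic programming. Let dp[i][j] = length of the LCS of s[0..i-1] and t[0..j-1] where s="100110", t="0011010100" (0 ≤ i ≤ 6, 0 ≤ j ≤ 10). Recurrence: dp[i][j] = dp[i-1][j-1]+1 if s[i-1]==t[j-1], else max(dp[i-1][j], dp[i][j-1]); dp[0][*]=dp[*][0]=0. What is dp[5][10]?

   ''  0  0  1  1  0  1  0  1  0  0
''  0  0  0  0  0  0  0  0  0  0  0
 1  0  0  0  1  1  1  1  1  1  1  1
 0  0  1  1  1  1  2  2  2  2  2  2
 0  0  1  2  2  2  2  2  3  3  3  3
 1  0  1  2  3  3  3  3  3  4  4  4
 1  0  1  2  3  4  4  4  4  4  4  4
 0  0  1  2  3  4  5  5  5  5  5  5

4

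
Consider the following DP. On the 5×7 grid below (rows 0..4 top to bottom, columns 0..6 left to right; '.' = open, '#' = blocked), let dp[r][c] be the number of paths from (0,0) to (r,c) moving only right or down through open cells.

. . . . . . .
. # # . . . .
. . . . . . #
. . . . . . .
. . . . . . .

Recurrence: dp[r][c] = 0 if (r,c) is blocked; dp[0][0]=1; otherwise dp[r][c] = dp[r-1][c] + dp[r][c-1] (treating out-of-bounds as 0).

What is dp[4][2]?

r\c   0   1   2   3   4   5   6
  0   1   1   1   1   1   1   1
  1   1   0   0   1   2   3   4
  2   1   1   1   2   4   7   0
  3   1   2   3   5   9  16  16
  4   1   3   6  11  20  36  52

6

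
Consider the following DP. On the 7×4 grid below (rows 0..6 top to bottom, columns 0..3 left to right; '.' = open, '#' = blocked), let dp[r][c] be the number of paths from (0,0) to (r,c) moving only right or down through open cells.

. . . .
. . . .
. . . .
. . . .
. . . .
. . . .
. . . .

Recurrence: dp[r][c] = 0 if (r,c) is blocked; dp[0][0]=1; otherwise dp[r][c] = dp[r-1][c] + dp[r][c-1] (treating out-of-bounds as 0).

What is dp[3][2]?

r\c   0   1   2   3
  0   1   1   1   1
  1   1   2   3   4
  2   1   3   6  10
  3   1   4  10  20
  4   1   5  15  35
  5   1   6  21  56
  6   1   7  28  84

10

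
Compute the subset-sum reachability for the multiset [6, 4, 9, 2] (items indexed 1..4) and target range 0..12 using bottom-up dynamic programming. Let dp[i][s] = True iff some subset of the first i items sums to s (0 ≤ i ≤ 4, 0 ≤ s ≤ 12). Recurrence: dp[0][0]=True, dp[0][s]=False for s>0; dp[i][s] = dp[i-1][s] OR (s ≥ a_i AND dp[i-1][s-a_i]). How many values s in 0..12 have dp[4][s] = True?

9

i\s   0   1   2   3   4   5   6   7   8   9  10  11  12
  0   T   F   F   F   F   F   F   F   F   F   F   F   F
  1   T   F   F   F   F   F   T   F   F   F   F   F   F
  2   T   F   F   F   T   F   T   F   F   F   T   F   F
  3   T   F   F   F   T   F   T   F   F   T   T   F   F
  4   T   F   T   F   T   F   T   F   T   T   T   T   T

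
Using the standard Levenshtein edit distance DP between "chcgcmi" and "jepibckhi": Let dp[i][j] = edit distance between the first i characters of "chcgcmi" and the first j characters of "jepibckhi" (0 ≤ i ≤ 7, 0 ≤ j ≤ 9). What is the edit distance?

7

   ''  j  e  p  i  b  c  k  h  i
''  0  1  2  3  4  5  6  7  8  9
 c  1  1  2  3  4  5  5  6  7  8
 h  2  2  2  3  4  5  6  6  6  7
 c  3  3  3  3  4  5  5  6  7  7
 g  4  4  4  4  4  5  6  6  7  8
 c  5  5  5  5  5  5  5  6  7  8
 m  6  6  6  6  6  6  6  6  7  8
 i  7  7  7  7  6  7  7  7  7  7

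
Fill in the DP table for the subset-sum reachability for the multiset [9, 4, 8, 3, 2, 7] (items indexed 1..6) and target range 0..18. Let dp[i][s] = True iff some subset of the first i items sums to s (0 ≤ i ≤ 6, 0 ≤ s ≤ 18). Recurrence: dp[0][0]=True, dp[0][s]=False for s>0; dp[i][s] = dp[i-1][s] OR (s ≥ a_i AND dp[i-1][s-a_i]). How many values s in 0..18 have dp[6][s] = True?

i\s   0   1   2   3   4   5   6   7   8   9  10  11  12  13  14  15  16  17  18
  0   T   F   F   F   F   F   F   F   F   F   F   F   F   F   F   F   F   F   F
  1   T   F   F   F   F   F   F   F   F   T   F   F   F   F   F   F   F   F   F
  2   T   F   F   F   T   F   F   F   F   T   F   F   F   T   F   F   F   F   F
  3   T   F   F   F   T   F   F   F   T   T   F   F   T   T   F   F   F   T   F
  4   T   F   F   T   T   F   F   T   T   T   F   T   T   T   F   T   T   T   F
  5   T   F   T   T   T   T   T   T   T   T   T   T   T   T   T   T   T   T   T
  6   T   F   T   T   T   T   T   T   T   T   T   T   T   T   T   T   T   T   T

18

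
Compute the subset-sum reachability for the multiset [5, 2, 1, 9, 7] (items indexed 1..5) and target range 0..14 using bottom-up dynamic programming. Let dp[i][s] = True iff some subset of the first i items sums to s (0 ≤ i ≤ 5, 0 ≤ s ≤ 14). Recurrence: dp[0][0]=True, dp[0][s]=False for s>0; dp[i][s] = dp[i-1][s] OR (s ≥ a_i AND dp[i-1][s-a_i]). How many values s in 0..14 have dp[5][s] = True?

14

i\s   0   1   2   3   4   5   6   7   8   9  10  11  12  13  14
  0   T   F   F   F   F   F   F   F   F   F   F   F   F   F   F
  1   T   F   F   F   F   T   F   F   F   F   F   F   F   F   F
  2   T   F   T   F   F   T   F   T   F   F   F   F   F   F   F
  3   T   T   T   T   F   T   T   T   T   F   F   F   F   F   F
  4   T   T   T   T   F   T   T   T   T   T   T   T   T   F   T
  5   T   T   T   T   F   T   T   T   T   T   T   T   T   T   T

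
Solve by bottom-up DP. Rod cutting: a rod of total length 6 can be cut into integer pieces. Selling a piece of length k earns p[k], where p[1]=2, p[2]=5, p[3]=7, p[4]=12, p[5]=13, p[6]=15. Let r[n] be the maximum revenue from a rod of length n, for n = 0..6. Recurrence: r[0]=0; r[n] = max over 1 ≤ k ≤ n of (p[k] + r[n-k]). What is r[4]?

   n    0    1    2    3    4    5    6
r[n]    0    2    5    7   12   14   17

12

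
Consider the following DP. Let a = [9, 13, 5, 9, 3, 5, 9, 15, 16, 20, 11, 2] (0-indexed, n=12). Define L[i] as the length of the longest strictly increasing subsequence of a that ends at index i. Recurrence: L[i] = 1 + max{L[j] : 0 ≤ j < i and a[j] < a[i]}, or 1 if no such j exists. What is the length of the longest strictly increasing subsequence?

6

   i    0    1    2    3    4    5    6    7    8    9   10   11
a[i]    9   13    5    9    3    5    9   15   16   20   11    2
L[i]    1    2    1    2    1    2    3    4    5    6    4    1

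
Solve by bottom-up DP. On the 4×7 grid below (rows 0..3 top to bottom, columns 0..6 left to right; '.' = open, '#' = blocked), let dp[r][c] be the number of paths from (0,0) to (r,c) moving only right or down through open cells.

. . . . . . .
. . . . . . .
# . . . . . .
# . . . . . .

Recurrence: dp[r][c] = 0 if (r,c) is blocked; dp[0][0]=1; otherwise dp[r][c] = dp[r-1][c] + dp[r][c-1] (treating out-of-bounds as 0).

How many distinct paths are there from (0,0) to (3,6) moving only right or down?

r\c   0   1   2   3   4   5   6
  0   1   1   1   1   1   1   1
  1   1   2   3   4   5   6   7
  2   0   2   5   9  14  20  27
  3   0   2   7  16  30  50  77

77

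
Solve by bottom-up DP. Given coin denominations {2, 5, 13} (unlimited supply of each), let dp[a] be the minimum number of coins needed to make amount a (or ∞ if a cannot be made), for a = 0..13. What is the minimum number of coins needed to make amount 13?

1

 a  0  1  2  3  4  5  6  7  8  9 10 11 12 13
dp  0  -  1  -  2  1  3  2  4  3  2  4  3  1
(- denotes ∞ / unreachable)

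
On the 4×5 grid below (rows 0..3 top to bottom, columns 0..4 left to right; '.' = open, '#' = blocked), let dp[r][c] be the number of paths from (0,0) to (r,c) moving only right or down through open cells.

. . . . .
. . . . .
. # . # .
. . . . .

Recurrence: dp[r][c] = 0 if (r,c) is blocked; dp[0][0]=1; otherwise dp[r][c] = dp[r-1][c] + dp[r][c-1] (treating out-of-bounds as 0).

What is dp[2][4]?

r\c   0   1   2   3   4
  0   1   1   1   1   1
  1   1   2   3   4   5
  2   1   0   3   0   5
  3   1   1   4   4   9

5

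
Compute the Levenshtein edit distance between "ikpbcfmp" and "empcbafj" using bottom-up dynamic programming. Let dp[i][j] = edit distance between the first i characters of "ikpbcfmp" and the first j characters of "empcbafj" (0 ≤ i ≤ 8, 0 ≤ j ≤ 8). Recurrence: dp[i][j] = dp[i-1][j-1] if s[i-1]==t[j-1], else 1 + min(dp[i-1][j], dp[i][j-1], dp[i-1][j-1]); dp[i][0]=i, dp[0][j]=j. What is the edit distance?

6

   ''  e  m  p  c  b  a  f  j
''  0  1  2  3  4  5  6  7  8
 i  1  1  2  3  4  5  6  7  8
 k  2  2  2  3  4  5  6  7  8
 p  3  3  3  2  3  4  5  6  7
 b  4  4  4  3  3  3  4  5  6
 c  5  5  5  4  3  4  4  5  6
 f  6  6  6  5  4  4  5  4  5
 m  7  7  6  6  5  5  5  5  5
 p  8  8  7  6  6  6  6  6  6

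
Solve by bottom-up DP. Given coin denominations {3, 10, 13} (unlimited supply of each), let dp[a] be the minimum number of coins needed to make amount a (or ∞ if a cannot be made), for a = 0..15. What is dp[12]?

4

 a  0  1  2  3  4  5  6  7  8  9 10 11 12 13 14 15
dp  0  -  -  1  -  -  2  -  -  3  1  -  4  1  -  5
(- denotes ∞ / unreachable)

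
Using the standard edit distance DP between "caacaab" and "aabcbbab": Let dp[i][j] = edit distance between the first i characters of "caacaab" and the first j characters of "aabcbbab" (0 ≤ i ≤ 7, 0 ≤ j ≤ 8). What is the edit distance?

   ''  a  a  b  c  b  b  a  b
''  0  1  2  3  4  5  6  7  8
 c  1  1  2  3  3  4  5  6  7
 a  2  1  1  2  3  4  5  5  6
 a  3  2  1  2  3  4  5  5  6
 c  4  3  2  2  2  3  4  5  6
 a  5  4  3  3  3  3  4  4  5
 a  6  5  4  4  4  4  4  4  5
 b  7  6  5  4  5  4  4  5  4

4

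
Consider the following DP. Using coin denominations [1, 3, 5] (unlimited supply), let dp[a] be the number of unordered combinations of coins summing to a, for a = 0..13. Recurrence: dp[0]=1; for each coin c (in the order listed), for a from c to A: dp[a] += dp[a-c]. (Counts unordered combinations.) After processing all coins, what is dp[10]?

7

after  coin     0     1     2     3     4     5     6     7     8     9    10    11    12    13
          1     1     1     1     1     1     1     1     1     1     1     1     1     1     1
          3     1     1     1     2     2     2     3     3     3     4     4     4     5     5
          5     1     1     1     2     2     3     4     4     5     6     7     8     9    10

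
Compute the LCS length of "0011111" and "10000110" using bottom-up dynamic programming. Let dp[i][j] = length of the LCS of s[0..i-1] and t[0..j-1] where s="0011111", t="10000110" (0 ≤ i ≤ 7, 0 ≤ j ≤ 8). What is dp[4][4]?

2

   ''  1  0  0  0  0  1  1  0
''  0  0  0  0  0  0  0  0  0
 0  0  0  1  1  1  1  1  1  1
 0  0  0  1  2  2  2  2  2  2
 1  0  1  1  2  2  2  3  3  3
 1  0  1  1  2  2  2  3  4  4
 1  0  1  1  2  2  2  3  4  4
 1  0  1  1  2  2  2  3  4  4
 1  0  1  1  2  2  2  3  4  4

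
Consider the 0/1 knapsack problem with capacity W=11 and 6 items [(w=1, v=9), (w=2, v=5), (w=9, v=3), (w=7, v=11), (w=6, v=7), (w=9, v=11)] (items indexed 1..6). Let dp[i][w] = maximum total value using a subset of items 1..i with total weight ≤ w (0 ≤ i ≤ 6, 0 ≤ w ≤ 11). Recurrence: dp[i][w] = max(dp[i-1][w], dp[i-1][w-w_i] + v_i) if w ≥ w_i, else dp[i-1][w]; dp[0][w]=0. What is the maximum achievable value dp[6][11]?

i\w   0   1   2   3   4   5   6   7   8   9  10  11
  0   0   0   0   0   0   0   0   0   0   0   0   0
  1   0   9   9   9   9   9   9   9   9   9   9   9
  2   0   9   9  14  14  14  14  14  14  14  14  14
  3   0   9   9  14  14  14  14  14  14  14  14  14
  4   0   9   9  14  14  14  14  14  20  20  25  25
  5   0   9   9  14  14  14  14  16  20  21  25  25
  6   0   9   9  14  14  14  14  16  20  21  25  25

25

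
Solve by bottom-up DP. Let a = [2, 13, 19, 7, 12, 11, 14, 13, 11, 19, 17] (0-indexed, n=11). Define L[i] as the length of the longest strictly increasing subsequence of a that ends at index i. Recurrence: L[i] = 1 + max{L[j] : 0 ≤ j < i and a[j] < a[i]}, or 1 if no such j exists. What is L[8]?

3

   i    0    1    2    3    4    5    6    7    8    9   10
a[i]    2   13   19    7   12   11   14   13   11   19   17
L[i]    1    2    3    2    3    3    4    4    3    5    5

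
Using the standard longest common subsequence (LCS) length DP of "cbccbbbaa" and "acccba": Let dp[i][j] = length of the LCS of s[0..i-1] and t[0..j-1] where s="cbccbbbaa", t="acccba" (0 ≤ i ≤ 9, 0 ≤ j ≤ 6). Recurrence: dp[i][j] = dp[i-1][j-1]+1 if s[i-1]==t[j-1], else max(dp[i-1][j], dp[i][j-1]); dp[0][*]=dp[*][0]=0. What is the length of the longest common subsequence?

5

   ''  a  c  c  c  b  a
''  0  0  0  0  0  0  0
 c  0  0  1  1  1  1  1
 b  0  0  1  1  1  2  2
 c  0  0  1  2  2  2  2
 c  0  0  1  2  3  3  3
 b  0  0  1  2  3  4  4
 b  0  0  1  2  3  4  4
 b  0  0  1  2  3  4  4
 a  0  1  1  2  3  4  5
 a  0  1  1  2  3  4  5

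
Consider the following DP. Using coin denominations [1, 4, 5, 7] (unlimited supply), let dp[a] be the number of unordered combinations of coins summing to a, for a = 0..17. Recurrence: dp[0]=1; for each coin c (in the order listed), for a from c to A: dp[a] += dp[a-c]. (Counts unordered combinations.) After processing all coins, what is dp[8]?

after  coin     0     1     2     3     4     5     6     7     8     9    10    11    12    13    14    15    16    17
          1     1     1     1     1     1     1     1     1     1     1     1     1     1     1     1     1     1     1
          4     1     1     1     1     2     2     2     2     3     3     3     3     4     4     4     4     5     5
          5     1     1     1     1     2     3     3     3     4     5     6     6     7     8     9    10    11    12
          7     1     1     1     1     2     3     3     4     5     6     7     8    10    11    13    15    17    19

5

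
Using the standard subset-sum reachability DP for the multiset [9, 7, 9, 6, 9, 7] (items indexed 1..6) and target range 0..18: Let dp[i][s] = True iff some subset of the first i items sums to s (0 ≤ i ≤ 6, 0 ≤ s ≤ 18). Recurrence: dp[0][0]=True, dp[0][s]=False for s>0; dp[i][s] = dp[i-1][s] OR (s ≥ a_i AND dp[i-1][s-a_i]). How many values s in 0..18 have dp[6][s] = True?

9

i\s   0   1   2   3   4   5   6   7   8   9  10  11  12  13  14  15  16  17  18
  0   T   F   F   F   F   F   F   F   F   F   F   F   F   F   F   F   F   F   F
  1   T   F   F   F   F   F   F   F   F   T   F   F   F   F   F   F   F   F   F
  2   T   F   F   F   F   F   F   T   F   T   F   F   F   F   F   F   T   F   F
  3   T   F   F   F   F   F   F   T   F   T   F   F   F   F   F   F   T   F   T
  4   T   F   F   F   F   F   T   T   F   T   F   F   F   T   F   T   T   F   T
  5   T   F   F   F   F   F   T   T   F   T   F   F   F   T   F   T   T   F   T
  6   T   F   F   F   F   F   T   T   F   T   F   F   F   T   T   T   T   F   T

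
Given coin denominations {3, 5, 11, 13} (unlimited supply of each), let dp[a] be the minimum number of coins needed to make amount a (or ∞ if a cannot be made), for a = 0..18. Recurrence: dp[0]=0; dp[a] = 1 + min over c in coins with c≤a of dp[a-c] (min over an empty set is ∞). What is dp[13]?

 a  0  1  2  3  4  5  6  7  8  9 10 11 12 13 14 15 16 17 18
dp  0  -  -  1  -  1  2  -  2  3  2  1  4  1  2  3  2  3  2
(- denotes ∞ / unreachable)

1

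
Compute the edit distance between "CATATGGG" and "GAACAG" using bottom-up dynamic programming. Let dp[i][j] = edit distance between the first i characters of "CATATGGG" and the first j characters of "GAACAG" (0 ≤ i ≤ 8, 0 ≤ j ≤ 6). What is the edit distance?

5

   ''  G  A  A  C  A  G
''  0  1  2  3  4  5  6
 C  1  1  2  3  3  4  5
 A  2  2  1  2  3  3  4
 T  3  3  2  2  3  4  4
 A  4  4  3  2  3  3  4
 T  5  5  4  3  3  4  4
 G  6  5  5  4  4  4  4
 G  7  6  6  5  5  5  4
 G  8  7  7  6  6  6  5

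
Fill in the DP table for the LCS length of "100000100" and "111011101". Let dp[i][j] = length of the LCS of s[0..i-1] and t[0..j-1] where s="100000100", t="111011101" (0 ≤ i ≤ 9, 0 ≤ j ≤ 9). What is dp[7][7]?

3

   ''  1  1  1  0  1  1  1  0  1
''  0  0  0  0  0  0  0  0  0  0
 1  0  1  1  1  1  1  1  1  1  1
 0  0  1  1  1  2  2  2  2  2  2
 0  0  1  1  1  2  2  2  2  3  3
 0  0  1  1  1  2  2  2  2  3  3
 0  0  1  1  1  2  2  2  2  3  3
 0  0  1  1  1  2  2  2  2  3  3
 1  0  1  2  2  2  3  3  3  3  4
 0  0  1  2  2  3  3  3  3  4  4
 0  0  1  2  2  3  3  3  3  4  4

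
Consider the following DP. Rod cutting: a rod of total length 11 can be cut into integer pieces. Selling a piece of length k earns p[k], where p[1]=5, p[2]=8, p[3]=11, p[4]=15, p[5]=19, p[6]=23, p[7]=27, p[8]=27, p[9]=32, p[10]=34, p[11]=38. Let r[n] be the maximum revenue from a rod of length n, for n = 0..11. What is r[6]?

   n    0    1    2    3    4    5    6    7    8    9   10   11
r[n]    0    5   10   15   20   25   30   35   40   45   50   55

30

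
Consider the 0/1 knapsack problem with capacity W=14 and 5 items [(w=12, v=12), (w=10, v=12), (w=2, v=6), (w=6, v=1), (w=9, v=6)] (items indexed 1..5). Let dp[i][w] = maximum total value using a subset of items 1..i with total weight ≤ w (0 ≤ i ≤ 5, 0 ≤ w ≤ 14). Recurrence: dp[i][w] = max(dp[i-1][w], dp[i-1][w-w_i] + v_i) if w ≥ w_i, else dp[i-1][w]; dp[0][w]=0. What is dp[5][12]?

i\w   0   1   2   3   4   5   6   7   8   9  10  11  12  13  14
  0   0   0   0   0   0   0   0   0   0   0   0   0   0   0   0
  1   0   0   0   0   0   0   0   0   0   0   0   0  12  12  12
  2   0   0   0   0   0   0   0   0   0   0  12  12  12  12  12
  3   0   0   6   6   6   6   6   6   6   6  12  12  18  18  18
  4   0   0   6   6   6   6   6   6   7   7  12  12  18  18  18
  5   0   0   6   6   6   6   6   6   7   7  12  12  18  18  18

18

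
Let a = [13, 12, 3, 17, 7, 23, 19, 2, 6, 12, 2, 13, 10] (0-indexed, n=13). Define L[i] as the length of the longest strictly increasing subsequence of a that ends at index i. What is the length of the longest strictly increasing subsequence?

   i    0    1    2    3    4    5    6    7    8    9   10   11   12
a[i]   13   12    3   17    7   23   19    2    6   12    2   13   10
L[i]    1    1    1    2    2    3    3    1    2    3    1    4    3

4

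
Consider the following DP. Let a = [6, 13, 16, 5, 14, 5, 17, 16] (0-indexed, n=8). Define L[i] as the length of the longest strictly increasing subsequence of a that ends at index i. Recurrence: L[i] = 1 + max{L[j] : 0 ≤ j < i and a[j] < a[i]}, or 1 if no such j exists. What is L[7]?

   i    0    1    2    3    4    5    6    7
a[i]    6   13   16    5   14    5   17   16
L[i]    1    2    3    1    3    1    4    4

4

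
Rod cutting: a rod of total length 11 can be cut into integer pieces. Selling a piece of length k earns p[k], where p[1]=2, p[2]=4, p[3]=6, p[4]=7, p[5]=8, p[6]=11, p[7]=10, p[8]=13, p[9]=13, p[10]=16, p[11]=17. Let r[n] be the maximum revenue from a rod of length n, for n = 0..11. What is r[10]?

20

   n    0    1    2    3    4    5    6    7    8    9   10   11
r[n]    0    2    4    6    8   10   12   14   16   18   20   22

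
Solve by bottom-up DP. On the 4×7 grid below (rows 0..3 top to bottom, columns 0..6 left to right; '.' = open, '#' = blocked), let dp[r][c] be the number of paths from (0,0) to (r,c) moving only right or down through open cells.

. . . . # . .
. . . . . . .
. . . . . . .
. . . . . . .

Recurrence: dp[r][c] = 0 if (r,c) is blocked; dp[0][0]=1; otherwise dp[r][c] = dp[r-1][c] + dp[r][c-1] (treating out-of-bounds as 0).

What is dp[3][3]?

r\c   0   1   2   3   4   5   6
  0   1   1   1   1   0   0   0
  1   1   2   3   4   4   4   4
  2   1   3   6  10  14  18  22
  3   1   4  10  20  34  52  74

20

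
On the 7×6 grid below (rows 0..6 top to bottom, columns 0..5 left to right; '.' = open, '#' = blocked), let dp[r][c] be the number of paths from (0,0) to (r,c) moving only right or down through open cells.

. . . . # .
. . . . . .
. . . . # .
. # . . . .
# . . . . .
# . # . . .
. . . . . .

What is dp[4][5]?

r\c   0   1   2   3   4   5
  0   1   1   1   1   0   0
  1   1   2   3   4   4   4
  2   1   3   6  10   0   4
  3   1   0   6  16  16  20
  4   0   0   6  22  38  58
  5   0   0   0  22  60 118
  6   0   0   0  22  82 200

58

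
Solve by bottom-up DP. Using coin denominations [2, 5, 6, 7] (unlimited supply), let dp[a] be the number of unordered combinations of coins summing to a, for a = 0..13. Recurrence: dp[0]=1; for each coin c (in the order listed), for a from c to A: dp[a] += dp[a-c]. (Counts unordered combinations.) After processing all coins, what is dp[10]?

after  coin     0     1     2     3     4     5     6     7     8     9    10    11    12    13
          2     1     0     1     0     1     0     1     0     1     0     1     0     1     0
          5     1     0     1     0     1     1     1     1     1     1     2     1     2     1
          6     1     0     1     0     1     1     2     1     2     1     3     2     4     2
          7     1     0     1     0     1     1     2     2     2     2     3     3     5     4

3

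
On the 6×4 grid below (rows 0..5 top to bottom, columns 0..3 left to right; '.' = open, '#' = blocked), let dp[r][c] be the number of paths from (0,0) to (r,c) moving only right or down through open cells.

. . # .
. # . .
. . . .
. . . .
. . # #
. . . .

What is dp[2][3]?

1

r\c   0   1   2   3
  0   1   1   0   0
  1   1   0   0   0
  2   1   1   1   1
  3   1   2   3   4
  4   1   3   0   0
  5   1   4   4   4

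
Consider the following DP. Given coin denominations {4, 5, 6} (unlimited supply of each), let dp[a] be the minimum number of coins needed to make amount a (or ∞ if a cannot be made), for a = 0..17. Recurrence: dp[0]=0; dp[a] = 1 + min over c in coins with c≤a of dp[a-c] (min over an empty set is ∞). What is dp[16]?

 a  0  1  2  3  4  5  6  7  8  9 10 11 12 13 14 15 16 17
dp  0  -  -  -  1  1  1  -  2  2  2  2  2  3  3  3  3  3
(- denotes ∞ / unreachable)

3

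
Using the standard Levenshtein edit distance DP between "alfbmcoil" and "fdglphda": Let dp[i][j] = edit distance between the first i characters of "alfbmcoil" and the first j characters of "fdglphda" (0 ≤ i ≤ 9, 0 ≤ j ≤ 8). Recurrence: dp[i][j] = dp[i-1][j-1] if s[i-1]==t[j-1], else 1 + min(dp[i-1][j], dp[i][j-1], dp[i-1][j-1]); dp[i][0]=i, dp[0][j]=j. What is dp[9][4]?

   ''  f  d  g  l  p  h  d  a
''  0  1  2  3  4  5  6  7  8
 a  1  1  2  3  4  5  6  7  7
 l  2  2  2  3  3  4  5  6  7
 f  3  2  3  3  4  4  5  6  7
 b  4  3  3  4  4  5  5  6  7
 m  5  4  4  4  5  5  6  6  7
 c  6  5  5  5  5  6  6  7  7
 o  7  6  6  6  6  6  7  7  8
 i  8  7  7  7  7  7  7  8  8
 l  9  8  8  8  7  8  8  8  9

7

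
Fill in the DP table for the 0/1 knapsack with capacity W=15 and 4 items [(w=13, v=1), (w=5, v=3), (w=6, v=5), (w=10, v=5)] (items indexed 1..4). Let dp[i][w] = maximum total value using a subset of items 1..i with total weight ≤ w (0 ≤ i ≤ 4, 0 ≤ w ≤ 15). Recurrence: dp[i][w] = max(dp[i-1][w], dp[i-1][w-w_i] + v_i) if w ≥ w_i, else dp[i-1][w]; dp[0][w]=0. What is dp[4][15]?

8

i\w   0   1   2   3   4   5   6   7   8   9  10  11  12  13  14  15
  0   0   0   0   0   0   0   0   0   0   0   0   0   0   0   0   0
  1   0   0   0   0   0   0   0   0   0   0   0   0   0   1   1   1
  2   0   0   0   0   0   3   3   3   3   3   3   3   3   3   3   3
  3   0   0   0   0   0   3   5   5   5   5   5   8   8   8   8   8
  4   0   0   0   0   0   3   5   5   5   5   5   8   8   8   8   8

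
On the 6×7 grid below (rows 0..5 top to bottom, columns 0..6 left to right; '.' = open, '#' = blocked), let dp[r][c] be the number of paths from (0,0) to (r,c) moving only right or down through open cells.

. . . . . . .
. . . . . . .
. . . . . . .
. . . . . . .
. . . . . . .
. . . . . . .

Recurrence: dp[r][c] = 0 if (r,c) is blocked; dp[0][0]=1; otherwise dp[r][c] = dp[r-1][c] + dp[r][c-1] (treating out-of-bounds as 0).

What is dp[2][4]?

15

r\c   0   1   2   3   4   5   6
  0   1   1   1   1   1   1   1
  1   1   2   3   4   5   6   7
  2   1   3   6  10  15  21  28
  3   1   4  10  20  35  56  84
  4   1   5  15  35  70 126 210
  5   1   6  21  56 126 252 462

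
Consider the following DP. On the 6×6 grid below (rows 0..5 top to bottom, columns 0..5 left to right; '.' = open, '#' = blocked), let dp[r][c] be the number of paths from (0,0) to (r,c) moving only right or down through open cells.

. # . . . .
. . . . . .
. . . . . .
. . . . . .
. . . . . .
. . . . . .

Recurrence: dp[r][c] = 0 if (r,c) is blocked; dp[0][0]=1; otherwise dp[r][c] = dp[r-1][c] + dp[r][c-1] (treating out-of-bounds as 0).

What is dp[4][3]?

20

r\c   0   1   2   3   4   5
  0   1   0   0   0   0   0
  1   1   1   1   1   1   1
  2   1   2   3   4   5   6
  3   1   3   6  10  15  21
  4   1   4  10  20  35  56
  5   1   5  15  35  70 126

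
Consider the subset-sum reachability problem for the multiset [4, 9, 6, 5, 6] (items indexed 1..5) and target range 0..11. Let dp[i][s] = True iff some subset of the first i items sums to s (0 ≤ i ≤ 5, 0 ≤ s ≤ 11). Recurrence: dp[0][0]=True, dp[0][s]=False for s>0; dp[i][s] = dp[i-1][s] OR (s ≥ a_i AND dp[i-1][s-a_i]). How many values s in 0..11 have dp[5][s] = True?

i\s   0   1   2   3   4   5   6   7   8   9  10  11
  0   T   F   F   F   F   F   F   F   F   F   F   F
  1   T   F   F   F   T   F   F   F   F   F   F   F
  2   T   F   F   F   T   F   F   F   F   T   F   F
  3   T   F   F   F   T   F   T   F   F   T   T   F
  4   T   F   F   F   T   T   T   F   F   T   T   T
  5   T   F   F   F   T   T   T   F   F   T   T   T

7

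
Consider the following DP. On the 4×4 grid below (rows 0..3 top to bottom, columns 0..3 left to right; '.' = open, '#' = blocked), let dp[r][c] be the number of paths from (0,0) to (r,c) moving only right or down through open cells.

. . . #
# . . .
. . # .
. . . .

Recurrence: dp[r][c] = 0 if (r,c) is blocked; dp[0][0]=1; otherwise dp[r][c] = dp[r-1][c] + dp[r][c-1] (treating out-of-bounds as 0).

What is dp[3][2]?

r\c   0   1   2   3
  0   1   1   1   0
  1   0   1   2   2
  2   0   1   0   2
  3   0   1   1   3

1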